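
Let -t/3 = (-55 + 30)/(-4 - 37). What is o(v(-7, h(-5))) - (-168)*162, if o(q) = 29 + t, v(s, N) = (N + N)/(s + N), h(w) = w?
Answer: 1116970/41 ≈ 27243.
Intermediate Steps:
t = -75/41 (t = -3*(-55 + 30)/(-4 - 37) = -(-75)/(-41) = -(-75)*(-1)/41 = -3*25/41 = -75/41 ≈ -1.8293)
v(s, N) = 2*N/(N + s) (v(s, N) = (2*N)/(N + s) = 2*N/(N + s))
o(q) = 1114/41 (o(q) = 29 - 75/41 = 1114/41)
o(v(-7, h(-5))) - (-168)*162 = 1114/41 - (-168)*162 = 1114/41 - 1*(-27216) = 1114/41 + 27216 = 1116970/41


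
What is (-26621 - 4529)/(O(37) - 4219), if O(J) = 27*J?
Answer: 445/46 ≈ 9.6739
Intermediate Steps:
(-26621 - 4529)/(O(37) - 4219) = (-26621 - 4529)/(27*37 - 4219) = -31150/(999 - 4219) = -31150/(-3220) = -31150*(-1/3220) = 445/46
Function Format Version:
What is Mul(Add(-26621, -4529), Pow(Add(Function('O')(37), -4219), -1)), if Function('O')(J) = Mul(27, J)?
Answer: Rational(445, 46) ≈ 9.6739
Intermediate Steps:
Mul(Add(-26621, -4529), Pow(Add(Function('O')(37), -4219), -1)) = Mul(Add(-26621, -4529), Pow(Add(Mul(27, 37), -4219), -1)) = Mul(-31150, Pow(Add(999, -4219), -1)) = Mul(-31150, Pow(-3220, -1)) = Mul(-31150, Rational(-1, 3220)) = Rational(445, 46)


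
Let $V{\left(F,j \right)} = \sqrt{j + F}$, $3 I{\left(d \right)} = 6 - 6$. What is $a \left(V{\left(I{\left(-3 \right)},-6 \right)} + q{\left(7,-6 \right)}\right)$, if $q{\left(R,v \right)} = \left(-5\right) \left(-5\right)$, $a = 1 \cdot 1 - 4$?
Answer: $-75 - 3 i \sqrt{6} \approx -75.0 - 7.3485 i$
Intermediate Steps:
$a = -3$ ($a = 1 - 4 = -3$)
$I{\left(d \right)} = 0$ ($I{\left(d \right)} = \frac{6 - 6}{3} = \frac{1}{3} \cdot 0 = 0$)
$q{\left(R,v \right)} = 25$
$V{\left(F,j \right)} = \sqrt{F + j}$
$a \left(V{\left(I{\left(-3 \right)},-6 \right)} + q{\left(7,-6 \right)}\right) = - 3 \left(\sqrt{0 - 6} + 25\right) = - 3 \left(\sqrt{-6} + 25\right) = - 3 \left(i \sqrt{6} + 25\right) = - 3 \left(25 + i \sqrt{6}\right) = -75 - 3 i \sqrt{6}$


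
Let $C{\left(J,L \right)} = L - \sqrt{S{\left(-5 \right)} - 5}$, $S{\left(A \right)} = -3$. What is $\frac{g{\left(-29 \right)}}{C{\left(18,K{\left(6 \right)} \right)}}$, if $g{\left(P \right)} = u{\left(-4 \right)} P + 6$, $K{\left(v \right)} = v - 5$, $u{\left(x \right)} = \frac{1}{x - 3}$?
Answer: $\frac{71}{63} + \frac{142 i \sqrt{2}}{63} \approx 1.127 + 3.1876 i$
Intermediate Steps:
$u{\left(x \right)} = \frac{1}{-3 + x}$
$K{\left(v \right)} = -5 + v$ ($K{\left(v \right)} = v - 5 = -5 + v$)
$C{\left(J,L \right)} = L - 2 i \sqrt{2}$ ($C{\left(J,L \right)} = L - \sqrt{-3 - 5} = L - \sqrt{-8} = L - 2 i \sqrt{2}$)
$g{\left(P \right)} = 6 - \frac{P}{7}$ ($g{\left(P \right)} = \frac{P}{-3 - 4} + 6 = \frac{P}{-7} + 6 = - \frac{P}{7} + 6 = 6 - \frac{P}{7}$)
$\frac{g{\left(-29 \right)}}{C{\left(18,K{\left(6 \right)} \right)}} = \frac{6 - - \frac{29}{7}}{\left(-5 + 6\right) - 2 i \sqrt{2}} = \frac{6 + \frac{29}{7}}{1 - 2 i \sqrt{2}} = \frac{71}{7 \left(1 - 2 i \sqrt{2}\right)}$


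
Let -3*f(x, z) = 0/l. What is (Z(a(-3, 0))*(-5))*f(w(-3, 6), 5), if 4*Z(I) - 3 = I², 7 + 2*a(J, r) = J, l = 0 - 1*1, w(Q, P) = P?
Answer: 0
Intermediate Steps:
l = -1 (l = 0 - 1 = -1)
a(J, r) = -7/2 + J/2
f(x, z) = 0 (f(x, z) = -0/(-1) = -0*(-1) = -⅓*0 = 0)
Z(I) = ¾ + I²/4
(Z(a(-3, 0))*(-5))*f(w(-3, 6), 5) = ((¾ + (-7/2 + (½)*(-3))²/4)*(-5))*0 = ((¾ + (-7/2 - 3/2)²/4)*(-5))*0 = ((¾ + (¼)*(-5)²)*(-5))*0 = ((¾ + (¼)*25)*(-5))*0 = ((¾ + 25/4)*(-5))*0 = (7*(-5))*0 = -35*0 = 0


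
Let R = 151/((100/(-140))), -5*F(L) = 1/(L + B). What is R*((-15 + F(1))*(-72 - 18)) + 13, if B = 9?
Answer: -7143938/25 ≈ -2.8576e+5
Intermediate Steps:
F(L) = -1/(5*(9 + L)) (F(L) = -1/(5*(L + 9)) = -1/(5*(9 + L)))
R = -1057/5 (R = 151/((100*(-1/140))) = 151/(-5/7) = 151*(-7/5) = -1057/5 ≈ -211.40)
R*((-15 + F(1))*(-72 - 18)) + 13 = -1057*(-15 - 1/(45 + 5*1))*(-72 - 18)/5 + 13 = -1057*(-15 - 1/(45 + 5))*(-90)/5 + 13 = -1057*(-15 - 1/50)*(-90)/5 + 13 = -(-793807)*(-90)/250 + 13 = -1057/5*6759/5 + 13 = -7144263/25 + 13 = -7143938/25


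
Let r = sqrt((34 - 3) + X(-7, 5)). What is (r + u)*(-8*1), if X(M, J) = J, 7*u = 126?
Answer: -192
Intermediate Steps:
u = 18 (u = (1/7)*126 = 18)
r = 6 (r = sqrt((34 - 3) + 5) = sqrt(31 + 5) = sqrt(36) = 6)
(r + u)*(-8*1) = (6 + 18)*(-8*1) = 24*(-8) = -192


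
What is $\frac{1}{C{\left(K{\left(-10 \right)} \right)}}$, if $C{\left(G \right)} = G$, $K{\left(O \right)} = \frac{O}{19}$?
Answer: $- \frac{19}{10} \approx -1.9$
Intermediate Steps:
$K{\left(O \right)} = \frac{O}{19}$ ($K{\left(O \right)} = O \frac{1}{19} = \frac{O}{19}$)
$\frac{1}{C{\left(K{\left(-10 \right)} \right)}} = \frac{1}{\frac{1}{19} \left(-10\right)} = \frac{1}{- \frac{10}{19}} = - \frac{19}{10}$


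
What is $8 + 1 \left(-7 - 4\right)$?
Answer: $-3$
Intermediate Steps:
$8 + 1 \left(-7 - 4\right) = 8 + 1 \left(-11\right) = 8 - 11 = -3$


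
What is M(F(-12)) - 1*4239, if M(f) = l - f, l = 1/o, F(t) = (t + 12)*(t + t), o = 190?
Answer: -805409/190 ≈ -4239.0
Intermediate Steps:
F(t) = 2*t*(12 + t) (F(t) = (12 + t)*(2*t) = 2*t*(12 + t))
l = 1/190 ≈ 0.0052632
M(f) = 1/190 - f
M(F(-12)) - 1*4239 = (1/190 - 2*(-12)*(12 - 12)) - 1*4239 = (1/190 - 2*(-12)*0) - 4239 = (1/190 - 1*0) - 4239 = (1/190 + 0) - 4239 = 1/190 - 4239 = -805409/190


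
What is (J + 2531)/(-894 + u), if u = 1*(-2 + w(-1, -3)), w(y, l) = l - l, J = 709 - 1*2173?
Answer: -1067/896 ≈ -1.1908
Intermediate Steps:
J = -1464 (J = 709 - 2173 = -1464)
w(y, l) = 0
u = -2 (u = 1*(-2 + 0) = 1*(-2) = -2)
(J + 2531)/(-894 + u) = (-1464 + 2531)/(-894 - 2) = 1067/(-896) = 1067*(-1/896) = -1067/896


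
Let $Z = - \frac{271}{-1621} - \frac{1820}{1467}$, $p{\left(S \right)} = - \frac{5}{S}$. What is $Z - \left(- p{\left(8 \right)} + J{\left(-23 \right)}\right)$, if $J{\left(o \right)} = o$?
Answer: $\frac{405241949}{19024056} \approx 21.302$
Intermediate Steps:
$Z = - \frac{2552663}{2378007}$ ($Z = \left(-271\right) \left(- \frac{1}{1621}\right) - \frac{1820}{1467} = \frac{271}{1621} - \frac{1820}{1467} = - \frac{2552663}{2378007} \approx -1.0734$)
$Z - \left(- p{\left(8 \right)} + J{\left(-23 \right)}\right) = - \frac{2552663}{2378007} - \left(-23 + \frac{5}{8}\right) = - \frac{2552663}{2378007} + \left(\left(-5\right) \frac{1}{8} + 23\right) = - \frac{2552663}{2378007} + \left(- \frac{5}{8} + 23\right) = - \frac{2552663}{2378007} + \frac{179}{8} = \frac{405241949}{19024056}$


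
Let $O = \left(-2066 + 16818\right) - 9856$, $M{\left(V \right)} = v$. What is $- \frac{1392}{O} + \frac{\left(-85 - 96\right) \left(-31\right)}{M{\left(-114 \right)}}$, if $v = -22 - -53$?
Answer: $\frac{18433}{102} \approx 180.72$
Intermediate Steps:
$v = 31$ ($v = -22 + 53 = 31$)
$M{\left(V \right)} = 31$
$O = 4896$ ($O = 14752 - 9856 = 4896$)
$- \frac{1392}{O} + \frac{\left(-85 - 96\right) \left(-31\right)}{M{\left(-114 \right)}} = - \frac{1392}{4896} + \frac{\left(-85 - 96\right) \left(-31\right)}{31} = \left(-1392\right) \frac{1}{4896} + \left(-181\right) \left(-31\right) \frac{1}{31} = - \frac{29}{102} + 5611 \cdot \frac{1}{31} = - \frac{29}{102} + 181 = \frac{18433}{102}$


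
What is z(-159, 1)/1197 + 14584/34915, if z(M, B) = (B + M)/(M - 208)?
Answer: 6412253186/15338124585 ≈ 0.41806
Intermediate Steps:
z(M, B) = (B + M)/(-208 + M)
z(-159, 1)/1197 + 14584/34915 = ((1 - 159)/(-208 - 159))/1197 + 14584/34915 = (-158/(-367))*(1/1197) + 14584*(1/34915) = -1/367*(-158)*(1/1197) + 14584/34915 = (158/367)*(1/1197) + 14584/34915 = 158/439299 + 14584/34915 = 6412253186/15338124585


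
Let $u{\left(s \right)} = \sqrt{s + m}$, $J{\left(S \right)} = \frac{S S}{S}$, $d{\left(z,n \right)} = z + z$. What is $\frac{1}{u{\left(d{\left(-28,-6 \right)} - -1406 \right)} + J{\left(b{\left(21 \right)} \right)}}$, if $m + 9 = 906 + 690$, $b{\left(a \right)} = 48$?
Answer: $- \frac{16}{211} + \frac{\sqrt{2937}}{633} \approx 0.0097853$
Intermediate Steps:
$m = 1587$ ($m = -9 + \left(906 + 690\right) = -9 + 1596 = 1587$)
$d{\left(z,n \right)} = 2 z$
$J{\left(S \right)} = S$ ($J{\left(S \right)} = \frac{S^{2}}{S} = S$)
$u{\left(s \right)} = \sqrt{1587 + s}$ ($u{\left(s \right)} = \sqrt{s + 1587} = \sqrt{1587 + s}$)
$\frac{1}{u{\left(d{\left(-28,-6 \right)} - -1406 \right)} + J{\left(b{\left(21 \right)} \right)}} = \frac{1}{\sqrt{1587 + \left(2 \left(-28\right) - -1406\right)} + 48} = \frac{1}{\sqrt{1587 + \left(-56 + 1406\right)} + 48} = \frac{1}{\sqrt{1587 + 1350} + 48} = \frac{1}{\sqrt{2937} + 48} = \frac{1}{48 + \sqrt{2937}}$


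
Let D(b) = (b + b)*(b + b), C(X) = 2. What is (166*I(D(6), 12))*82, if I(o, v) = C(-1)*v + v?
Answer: 490032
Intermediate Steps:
D(b) = 4*b² (D(b) = (2*b)*(2*b) = 4*b²)
I(o, v) = 3*v (I(o, v) = 2*v + v = 3*v)
(166*I(D(6), 12))*82 = (166*(3*12))*82 = (166*36)*82 = 5976*82 = 490032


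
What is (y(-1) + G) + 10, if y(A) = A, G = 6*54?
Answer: 333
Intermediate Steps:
G = 324
(y(-1) + G) + 10 = (-1 + 324) + 10 = 323 + 10 = 333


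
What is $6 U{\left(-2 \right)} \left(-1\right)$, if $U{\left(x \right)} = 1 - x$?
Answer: $-18$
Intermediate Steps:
$6 U{\left(-2 \right)} \left(-1\right) = 6 \left(1 - -2\right) \left(-1\right) = 6 \left(1 + 2\right) \left(-1\right) = 6 \cdot 3 \left(-1\right) = 18 \left(-1\right) = -18$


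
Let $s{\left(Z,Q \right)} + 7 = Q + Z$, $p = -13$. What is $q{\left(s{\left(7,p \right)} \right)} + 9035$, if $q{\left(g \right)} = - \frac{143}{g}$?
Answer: $9046$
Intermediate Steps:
$s{\left(Z,Q \right)} = -7 + Q + Z$ ($s{\left(Z,Q \right)} = -7 + \left(Q + Z\right) = -7 + Q + Z$)
$q{\left(s{\left(7,p \right)} \right)} + 9035 = - \frac{143}{-7 - 13 + 7} + 9035 = - \frac{143}{-13} + 9035 = \left(-143\right) \left(- \frac{1}{13}\right) + 9035 = 11 + 9035 = 9046$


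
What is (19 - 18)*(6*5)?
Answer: 30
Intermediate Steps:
(19 - 18)*(6*5) = 1*30 = 30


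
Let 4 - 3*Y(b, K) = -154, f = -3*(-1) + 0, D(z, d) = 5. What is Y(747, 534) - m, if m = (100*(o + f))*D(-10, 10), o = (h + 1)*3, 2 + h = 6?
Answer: -26842/3 ≈ -8947.3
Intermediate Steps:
h = 4 (h = -2 + 6 = 4)
o = 15 (o = (4 + 1)*3 = 5*3 = 15)
f = 3 (f = 3 + 0 = 3)
Y(b, K) = 158/3 (Y(b, K) = 4/3 - ⅓*(-154) = 4/3 + 154/3 = 158/3)
m = 9000 (m = (100*(15 + 3))*5 = (100*18)*5 = 1800*5 = 9000)
Y(747, 534) - m = 158/3 - 1*9000 = 158/3 - 9000 = -26842/3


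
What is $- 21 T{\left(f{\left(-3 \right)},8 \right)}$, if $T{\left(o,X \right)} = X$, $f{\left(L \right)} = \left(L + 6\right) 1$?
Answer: $-168$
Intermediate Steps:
$f{\left(L \right)} = 6 + L$ ($f{\left(L \right)} = \left(6 + L\right) 1 = 6 + L$)
$- 21 T{\left(f{\left(-3 \right)},8 \right)} = \left(-21\right) 8 = -168$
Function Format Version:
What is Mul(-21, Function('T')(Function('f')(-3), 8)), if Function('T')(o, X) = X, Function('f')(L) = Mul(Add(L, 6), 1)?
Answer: -168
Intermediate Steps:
Function('f')(L) = Add(6, L) (Function('f')(L) = Mul(Add(6, L), 1) = Add(6, L))
Mul(-21, Function('T')(Function('f')(-3), 8)) = Mul(-21, 8) = -168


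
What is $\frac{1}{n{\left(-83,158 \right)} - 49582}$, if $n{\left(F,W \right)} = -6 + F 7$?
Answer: $- \frac{1}{50169} \approx -1.9933 \cdot 10^{-5}$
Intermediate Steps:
$n{\left(F,W \right)} = -6 + 7 F$
$\frac{1}{n{\left(-83,158 \right)} - 49582} = \frac{1}{\left(-6 + 7 \left(-83\right)\right) - 49582} = \frac{1}{\left(-6 - 581\right) - 49582} = \frac{1}{-587 - 49582} = \frac{1}{-50169} = - \frac{1}{50169}$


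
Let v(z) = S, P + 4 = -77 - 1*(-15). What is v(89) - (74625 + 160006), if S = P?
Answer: -234697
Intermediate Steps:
P = -66 (P = -4 + (-77 - 1*(-15)) = -4 + (-77 + 15) = -4 - 62 = -66)
S = -66
v(z) = -66
v(89) - (74625 + 160006) = -66 - (74625 + 160006) = -66 - 1*234631 = -66 - 234631 = -234697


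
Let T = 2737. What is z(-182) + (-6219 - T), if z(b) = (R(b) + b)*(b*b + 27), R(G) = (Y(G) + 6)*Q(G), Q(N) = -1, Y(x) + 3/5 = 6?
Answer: -32101797/5 ≈ -6.4204e+6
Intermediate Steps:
Y(x) = 27/5 (Y(x) = -⅗ + 6 = 27/5)
R(G) = -57/5 (R(G) = (27/5 + 6)*(-1) = (57/5)*(-1) = -57/5)
z(b) = (27 + b²)*(-57/5 + b) (z(b) = (-57/5 + b)*(b*b + 27) = (-57/5 + b)*(b² + 27) = (-57/5 + b)*(27 + b²) = (27 + b²)*(-57/5 + b))
z(-182) + (-6219 - T) = (-1539/5 + (-182)³ + 27*(-182) - 57/5*(-182)²) + (-6219 - 1*2737) = (-1539/5 - 6028568 - 4914 - 57/5*33124) + (-6219 - 2737) = (-1539/5 - 6028568 - 4914 - 1888068/5) - 8956 = -32057017/5 - 8956 = -32101797/5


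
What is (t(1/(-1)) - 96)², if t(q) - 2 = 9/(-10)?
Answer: 900601/100 ≈ 9006.0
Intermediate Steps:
t(q) = 11/10 (t(q) = 2 + 9/(-10) = 2 + 9*(-⅒) = 2 - 9/10 = 11/10)
(t(1/(-1)) - 96)² = (11/10 - 96)² = (-949/10)² = 900601/100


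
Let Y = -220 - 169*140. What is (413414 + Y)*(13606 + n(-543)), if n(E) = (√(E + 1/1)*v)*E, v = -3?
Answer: 5299999604 + 634550886*I*√542 ≈ 5.3e+9 + 1.4773e+10*I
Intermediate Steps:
n(E) = -3*E*√(1 + E) (n(E) = (√(E + 1/1)*(-3))*E = (√(E + 1)*(-3))*E = (√(1 + E)*(-3))*E = (-3*√(1 + E))*E = -3*E*√(1 + E))
Y = -23880 (Y = -220 - 23660 = -23880)
(413414 + Y)*(13606 + n(-543)) = (413414 - 23880)*(13606 - 3*(-543)*√(1 - 543)) = 389534*(13606 - 3*(-543)*√(-542)) = 389534*(13606 - 3*(-543)*I*√542) = 389534*(13606 + 1629*I*√542) = 5299999604 + 634550886*I*√542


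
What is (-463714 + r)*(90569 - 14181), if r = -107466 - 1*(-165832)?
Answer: -30963723024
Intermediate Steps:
r = 58366 (r = -107466 + 165832 = 58366)
(-463714 + r)*(90569 - 14181) = (-463714 + 58366)*(90569 - 14181) = -405348*76388 = -30963723024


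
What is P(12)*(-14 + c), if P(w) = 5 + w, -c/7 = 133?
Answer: -16065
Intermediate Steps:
c = -931 (c = -7*133 = -931)
P(12)*(-14 + c) = (5 + 12)*(-14 - 931) = 17*(-945) = -16065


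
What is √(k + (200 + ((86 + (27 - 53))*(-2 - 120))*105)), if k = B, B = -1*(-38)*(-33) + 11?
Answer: 7*I*√15707 ≈ 877.29*I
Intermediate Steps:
B = -1243 (B = 38*(-33) + 11 = -1254 + 11 = -1243)
k = -1243
√(k + (200 + ((86 + (27 - 53))*(-2 - 120))*105)) = √(-1243 + (200 + ((86 + (27 - 53))*(-2 - 120))*105)) = √(-1243 + (200 + ((86 - 26)*(-122))*105)) = √(-1243 + (200 + (60*(-122))*105)) = √(-1243 + (200 - 7320*105)) = √(-1243 + (200 - 768600)) = √(-1243 - 768400) = √(-769643) = 7*I*√15707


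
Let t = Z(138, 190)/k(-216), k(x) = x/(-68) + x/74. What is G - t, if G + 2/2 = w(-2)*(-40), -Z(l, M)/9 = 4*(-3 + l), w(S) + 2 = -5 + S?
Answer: 19229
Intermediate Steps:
w(S) = -7 + S (w(S) = -2 + (-5 + S) = -7 + S)
Z(l, M) = 108 - 36*l (Z(l, M) = -36*(-3 + l) = -9*(-12 + 4*l) = 108 - 36*l)
k(x) = -3*x/2516 (k(x) = x*(-1/68) + x*(1/74) = -x/68 + x/74 = -3*x/2516)
G = 359 (G = -1 + (-7 - 2)*(-40) = -1 - 9*(-40) = -1 + 360 = 359)
t = -18870 (t = (108 - 36*138)/((-3/2516*(-216))) = (108 - 4968)/(162/629) = -4860*629/162 = -18870)
G - t = 359 - 1*(-18870) = 359 + 18870 = 19229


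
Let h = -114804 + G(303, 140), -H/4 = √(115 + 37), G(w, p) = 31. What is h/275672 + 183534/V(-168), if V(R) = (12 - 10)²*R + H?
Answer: -266027458909/967333048 + 91767*√38/28072 ≈ -254.86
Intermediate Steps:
H = -8*√38 (H = -4*√(115 + 37) = -8*√38 ≈ -49.315)
h = -114773 (h = -114804 + 31 = -114773)
V(R) = -8*√38 + 4*R (V(R) = (12 - 10)²*R - 8*√38 = 2²*R - 8*√38 = 4*R - 8*√38 = -8*√38 + 4*R)
h/275672 + 183534/V(-168) = -114773/275672 + 183534/(-8*√38 + 4*(-168)) = -114773*1/275672 + 183534/(-8*√38 - 672) = -114773/275672 + 183534/(-672 - 8*√38)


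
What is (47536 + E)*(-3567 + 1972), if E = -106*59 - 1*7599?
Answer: -53724385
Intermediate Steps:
E = -13853 (E = -6254 - 7599 = -13853)
(47536 + E)*(-3567 + 1972) = (47536 - 13853)*(-3567 + 1972) = 33683*(-1595) = -53724385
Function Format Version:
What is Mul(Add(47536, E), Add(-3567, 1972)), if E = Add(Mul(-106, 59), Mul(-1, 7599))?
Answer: -53724385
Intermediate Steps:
E = -13853 (E = Add(-6254, -7599) = -13853)
Mul(Add(47536, E), Add(-3567, 1972)) = Mul(Add(47536, -13853), Add(-3567, 1972)) = Mul(33683, -1595) = -53724385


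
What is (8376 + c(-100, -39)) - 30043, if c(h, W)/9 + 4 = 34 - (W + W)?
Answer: -20695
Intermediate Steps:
c(h, W) = 270 - 18*W (c(h, W) = -36 + 9*(34 - (W + W)) = -36 + 9*(34 - 2*W) = -36 + (306 - 18*W) = 270 - 18*W)
(8376 + c(-100, -39)) - 30043 = (8376 + (270 - 18*(-39))) - 30043 = (8376 + (270 + 702)) - 30043 = (8376 + 972) - 30043 = 9348 - 30043 = -20695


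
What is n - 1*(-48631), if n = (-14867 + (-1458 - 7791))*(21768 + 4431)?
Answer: -631766453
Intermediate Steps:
n = -631815084 (n = (-14867 - 9249)*26199 = -24116*26199 = -631815084)
n - 1*(-48631) = -631815084 - 1*(-48631) = -631815084 + 48631 = -631766453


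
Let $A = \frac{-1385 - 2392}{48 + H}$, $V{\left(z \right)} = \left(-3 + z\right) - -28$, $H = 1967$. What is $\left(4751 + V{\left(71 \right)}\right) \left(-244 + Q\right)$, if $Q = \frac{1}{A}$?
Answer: $- \frac{4476703741}{3777} \approx -1.1853 \cdot 10^{6}$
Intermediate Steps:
$V{\left(z \right)} = 25 + z$ ($V{\left(z \right)} = \left(-3 + z\right) + 28 = 25 + z$)
$A = - \frac{3777}{2015}$ ($A = \frac{-1385 - 2392}{48 + 1967} = - \frac{3777}{2015} \approx -1.8744$)
$Q = - \frac{2015}{3777}$ ($Q = \frac{1}{- \frac{3777}{2015}} = - \frac{2015}{3777} \approx -0.53349$)
$\left(4751 + V{\left(71 \right)}\right) \left(-244 + Q\right) = \left(4751 + \left(25 + 71\right)\right) \left(-244 - \frac{2015}{3777}\right) = \left(4751 + 96\right) \left(- \frac{923603}{3777}\right) = 4847 \left(- \frac{923603}{3777}\right) = - \frac{4476703741}{3777}$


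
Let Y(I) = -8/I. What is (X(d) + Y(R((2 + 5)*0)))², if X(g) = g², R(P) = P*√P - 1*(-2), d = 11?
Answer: 13689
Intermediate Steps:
R(P) = 2 + P^(3/2) (R(P) = P^(3/2) + 2 = 2 + P^(3/2))
(X(d) + Y(R((2 + 5)*0)))² = (11² - 8/(2 + ((2 + 5)*0)^(3/2)))² = (121 - 8/(2 + (7*0)^(3/2)))² = (121 - 8/(2 + 0^(3/2)))² = (121 - 8/(2 + 0))² = (121 - 8/2)² = (121 - 8*½)² = (121 - 4)² = 117² = 13689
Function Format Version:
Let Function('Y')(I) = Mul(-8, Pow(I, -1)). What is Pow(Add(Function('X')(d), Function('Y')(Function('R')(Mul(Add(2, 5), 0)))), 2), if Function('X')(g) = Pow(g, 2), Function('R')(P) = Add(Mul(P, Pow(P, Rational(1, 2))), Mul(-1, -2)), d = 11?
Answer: 13689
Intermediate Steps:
Function('R')(P) = Add(2, Pow(P, Rational(3, 2))) (Function('R')(P) = Add(Pow(P, Rational(3, 2)), 2) = Add(2, Pow(P, Rational(3, 2))))
Pow(Add(Function('X')(d), Function('Y')(Function('R')(Mul(Add(2, 5), 0)))), 2) = Pow(Add(Pow(11, 2), Mul(-8, Pow(Add(2, Pow(Mul(Add(2, 5), 0), Rational(3, 2))), -1))), 2) = Pow(Add(121, Mul(-8, Pow(Add(2, Pow(Mul(7, 0), Rational(3, 2))), -1))), 2) = Pow(Add(121, Mul(-8, Pow(Add(2, Pow(0, Rational(3, 2))), -1))), 2) = Pow(Add(121, Mul(-8, Pow(Add(2, 0), -1))), 2) = Pow(Add(121, Mul(-8, Pow(2, -1))), 2) = Pow(Add(121, Mul(-8, Rational(1, 2))), 2) = Pow(Add(121, -4), 2) = Pow(117, 2) = 13689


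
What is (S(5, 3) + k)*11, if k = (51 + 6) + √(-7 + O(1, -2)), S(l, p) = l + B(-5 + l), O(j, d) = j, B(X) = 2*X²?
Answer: 682 + 11*I*√6 ≈ 682.0 + 26.944*I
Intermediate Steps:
S(l, p) = l + 2*(-5 + l)²
k = 57 + I*√6 (k = (51 + 6) + √(-7 + 1) = 57 + √(-6) = 57 + I*√6 ≈ 57.0 + 2.4495*I)
(S(5, 3) + k)*11 = ((5 + 2*(-5 + 5)²) + (57 + I*√6))*11 = ((5 + 2*0²) + (57 + I*√6))*11 = ((5 + 2*0) + (57 + I*√6))*11 = ((5 + 0) + (57 + I*√6))*11 = (5 + (57 + I*√6))*11 = (62 + I*√6)*11 = 682 + 11*I*√6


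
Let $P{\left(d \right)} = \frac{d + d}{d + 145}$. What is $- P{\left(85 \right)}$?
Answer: $- \frac{17}{23} \approx -0.73913$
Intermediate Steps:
$P{\left(d \right)} = \frac{2 d}{145 + d}$
$- P{\left(85 \right)} = - \frac{2 \cdot 85}{145 + 85} = - \frac{2 \cdot 85}{230} = \left(-1\right) \frac{17}{23} = - \frac{17}{23}$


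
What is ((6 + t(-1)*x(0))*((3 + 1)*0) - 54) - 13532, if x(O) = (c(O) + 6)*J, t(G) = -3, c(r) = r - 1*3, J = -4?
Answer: -13586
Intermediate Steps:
c(r) = -3 + r (c(r) = r - 3 = -3 + r)
x(O) = -12 - 4*O (x(O) = ((-3 + O) + 6)*(-4) = (3 + O)*(-4) = -12 - 4*O)
((6 + t(-1)*x(0))*((3 + 1)*0) - 54) - 13532 = ((6 - 3*(-12 - 4*0))*((3 + 1)*0) - 54) - 13532 = ((6 - 3*(-12 + 0))*(4*0) - 54) - 13532 = ((6 - 3*(-12))*0 - 54) - 13532 = ((6 + 36)*0 - 54) - 13532 = (42*0 - 54) - 13532 = (0 - 54) - 13532 = -54 - 13532 = -13586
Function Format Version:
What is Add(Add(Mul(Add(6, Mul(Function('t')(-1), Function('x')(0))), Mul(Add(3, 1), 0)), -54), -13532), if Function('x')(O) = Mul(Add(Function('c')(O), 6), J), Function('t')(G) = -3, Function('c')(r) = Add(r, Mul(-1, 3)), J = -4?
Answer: -13586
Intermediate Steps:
Function('c')(r) = Add(-3, r) (Function('c')(r) = Add(r, -3) = Add(-3, r))
Function('x')(O) = Add(-12, Mul(-4, O)) (Function('x')(O) = Mul(Add(Add(-3, O), 6), -4) = Mul(Add(3, O), -4) = Add(-12, Mul(-4, O)))
Add(Add(Mul(Add(6, Mul(Function('t')(-1), Function('x')(0))), Mul(Add(3, 1), 0)), -54), -13532) = Add(Add(Mul(Add(6, Mul(-3, Add(-12, Mul(-4, 0)))), Mul(Add(3, 1), 0)), -54), -13532) = Add(Add(Mul(Add(6, Mul(-3, Add(-12, 0))), Mul(4, 0)), -54), -13532) = Add(Add(Mul(Add(6, Mul(-3, -12)), 0), -54), -13532) = Add(Add(Mul(Add(6, 36), 0), -54), -13532) = Add(Add(Mul(42, 0), -54), -13532) = Add(Add(0, -54), -13532) = Add(-54, -13532) = -13586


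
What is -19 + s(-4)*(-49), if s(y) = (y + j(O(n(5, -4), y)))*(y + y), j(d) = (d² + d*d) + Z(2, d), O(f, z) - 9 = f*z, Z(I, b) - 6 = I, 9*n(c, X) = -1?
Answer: 5789869/81 ≈ 71480.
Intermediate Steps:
n(c, X) = -⅑ (n(c, X) = (⅑)*(-1) = -⅑)
Z(I, b) = 6 + I
O(f, z) = 9 + f*z
j(d) = 8 + 2*d² (j(d) = (d² + d*d) + (6 + 2) = (d² + d²) + 8 = 2*d² + 8 = 8 + 2*d²)
s(y) = 2*y*(8 + y + 2*(9 - y/9)²) (s(y) = (y + (8 + 2*(9 - y/9)²))*(y + y) = (8 + y + 2*(9 - y/9)²)*(2*y) = 2*y*(8 + y + 2*(9 - y/9)²))
-19 + s(-4)*(-49) = -19 + ((2/81)*(-4)*(13770 - 243*(-4) + 2*(-4)²))*(-49) = -19 + ((2/81)*(-4)*(13770 + 972 + 2*16))*(-49) = -19 + ((2/81)*(-4)*(13770 + 972 + 32))*(-49) = -19 + ((2/81)*(-4)*14774)*(-49) = -19 - 118192/81*(-49) = -19 + 5791408/81 = 5789869/81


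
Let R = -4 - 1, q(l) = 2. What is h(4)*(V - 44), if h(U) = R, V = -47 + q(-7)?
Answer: 445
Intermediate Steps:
R = -5
V = -45 (V = -47 + 2 = -45)
h(U) = -5
h(4)*(V - 44) = -5*(-45 - 44) = -5*(-89) = 445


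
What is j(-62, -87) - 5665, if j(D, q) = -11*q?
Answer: -4708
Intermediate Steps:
j(-62, -87) - 5665 = -11*(-87) - 5665 = 957 - 5665 = -4708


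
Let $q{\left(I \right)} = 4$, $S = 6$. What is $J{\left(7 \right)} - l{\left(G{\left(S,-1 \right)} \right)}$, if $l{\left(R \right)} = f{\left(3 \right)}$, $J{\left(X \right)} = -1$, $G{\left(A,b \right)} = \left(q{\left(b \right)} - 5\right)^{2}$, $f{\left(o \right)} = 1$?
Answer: $-2$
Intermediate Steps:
$G{\left(A,b \right)} = 1$ ($G{\left(A,b \right)} = \left(4 - 5\right)^{2} = \left(-1\right)^{2} = 1$)
$l{\left(R \right)} = 1$
$J{\left(7 \right)} - l{\left(G{\left(S,-1 \right)} \right)} = -1 - 1 = -2$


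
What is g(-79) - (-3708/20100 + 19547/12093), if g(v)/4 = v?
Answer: -6429829388/20255775 ≈ -317.43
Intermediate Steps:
g(v) = 4*v
g(-79) - (-3708/20100 + 19547/12093) = 4*(-79) - (-3708/20100 + 19547/12093) = -316 - (-3708*1/20100 + 19547*(1/12093)) = -316 - (-309/1675 + 19547/12093) = -316 - 1*29004488/20255775 = -316 - 29004488/20255775 = -6429829388/20255775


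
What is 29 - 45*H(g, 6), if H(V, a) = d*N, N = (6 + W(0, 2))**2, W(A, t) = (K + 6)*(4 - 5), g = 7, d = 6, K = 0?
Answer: 29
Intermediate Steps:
W(A, t) = -6 (W(A, t) = (0 + 6)*(4 - 5) = 6*(-1) = -6)
N = 0 (N = (6 - 6)**2 = 0**2 = 0)
H(V, a) = 0 (H(V, a) = 6*0 = 0)
29 - 45*H(g, 6) = 29 - 45*0 = 29 + 0 = 29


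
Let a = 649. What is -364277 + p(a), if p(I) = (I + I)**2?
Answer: 1320527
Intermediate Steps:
p(I) = 4*I**2 (p(I) = (2*I)**2 = 4*I**2)
-364277 + p(a) = -364277 + 4*649**2 = -364277 + 4*421201 = -364277 + 1684804 = 1320527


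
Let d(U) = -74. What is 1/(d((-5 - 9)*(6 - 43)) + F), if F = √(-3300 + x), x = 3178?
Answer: -37/2799 - I*√122/5598 ≈ -0.013219 - 0.0019731*I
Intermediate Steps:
F = I*√122 (F = √(-3300 + 3178) = √(-122) = I*√122 ≈ 11.045*I)
1/(d((-5 - 9)*(6 - 43)) + F) = 1/(-74 + I*√122)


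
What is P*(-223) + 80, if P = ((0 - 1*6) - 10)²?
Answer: -57008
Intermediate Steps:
P = 256 (P = ((0 - 6) - 10)² = (-6 - 10)² = (-16)² = 256)
P*(-223) + 80 = 256*(-223) + 80 = -57088 + 80 = -57008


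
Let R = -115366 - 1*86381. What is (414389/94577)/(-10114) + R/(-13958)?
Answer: 6891988125518/476841061333 ≈ 14.453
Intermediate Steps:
R = -201747 (R = -115366 - 86381 = -201747)
(414389/94577)/(-10114) + R/(-13958) = (414389/94577)/(-10114) - 201747/(-13958) = (414389*(1/94577))*(-1/10114) - 201747*(-1/13958) = (414389/94577)*(-1/10114) + 28821/1994 = -414389/956551778 + 28821/1994 = 6891988125518/476841061333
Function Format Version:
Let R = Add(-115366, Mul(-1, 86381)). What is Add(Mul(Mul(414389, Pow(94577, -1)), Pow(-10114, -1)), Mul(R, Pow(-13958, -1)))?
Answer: Rational(6891988125518, 476841061333) ≈ 14.453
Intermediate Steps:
R = -201747 (R = Add(-115366, -86381) = -201747)
Add(Mul(Mul(414389, Pow(94577, -1)), Pow(-10114, -1)), Mul(R, Pow(-13958, -1))) = Add(Mul(Mul(414389, Pow(94577, -1)), Pow(-10114, -1)), Mul(-201747, Pow(-13958, -1))) = Add(Mul(Mul(414389, Rational(1, 94577)), Rational(-1, 10114)), Mul(-201747, Rational(-1, 13958))) = Add(Mul(Rational(414389, 94577), Rational(-1, 10114)), Rational(28821, 1994)) = Add(Rational(-414389, 956551778), Rational(28821, 1994)) = Rational(6891988125518, 476841061333)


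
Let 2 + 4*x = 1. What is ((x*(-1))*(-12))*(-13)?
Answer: 39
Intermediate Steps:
x = -1/4 (x = -1/2 + (1/4)*1 = -1/2 + 1/4 = -1/4 ≈ -0.25000)
((x*(-1))*(-12))*(-13) = (-1/4*(-1)*(-12))*(-13) = ((1/4)*(-12))*(-13) = -3*(-13) = 39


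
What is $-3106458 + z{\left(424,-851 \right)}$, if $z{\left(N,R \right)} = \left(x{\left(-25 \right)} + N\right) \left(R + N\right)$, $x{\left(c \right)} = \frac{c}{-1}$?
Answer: $-3298181$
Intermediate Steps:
$x{\left(c \right)} = - c$ ($x{\left(c \right)} = c \left(-1\right) = - c$)
$z{\left(N,R \right)} = \left(25 + N\right) \left(N + R\right)$ ($z{\left(N,R \right)} = \left(\left(-1\right) \left(-25\right) + N\right) \left(R + N\right) = \left(25 + N\right) \left(N + R\right)$)
$-3106458 + z{\left(424,-851 \right)} = -3106458 + \left(424^{2} + 25 \cdot 424 + 25 \left(-851\right) + 424 \left(-851\right)\right) = -3106458 + \left(179776 + 10600 - 21275 - 360824\right) = -3106458 - 191723 = -3298181$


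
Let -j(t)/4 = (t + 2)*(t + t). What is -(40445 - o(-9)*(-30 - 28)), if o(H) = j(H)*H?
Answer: -303533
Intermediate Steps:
j(t) = -8*t*(2 + t) (j(t) = -4*(t + 2)*(t + t) = -4*(2 + t)*2*t = -8*t*(2 + t))
o(H) = -8*H²*(2 + H) (o(H) = (-8*H*(2 + H))*H = -8*H²*(2 + H))
-(40445 - o(-9)*(-30 - 28)) = -(40445 - 8*(-9)²*(-2 - 1*(-9))*(-30 - 28)) = -(40445 - 8*81*(-2 + 9)*(-58)) = -(40445 - 8*81*7*(-58)) = -(40445 - 4536*(-58)) = -(40445 - 1*(-263088)) = -(40445 + 263088) = -1*303533 = -303533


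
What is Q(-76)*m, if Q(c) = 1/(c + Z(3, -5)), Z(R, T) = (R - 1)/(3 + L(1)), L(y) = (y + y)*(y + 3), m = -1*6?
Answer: 11/139 ≈ 0.079137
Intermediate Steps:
m = -6
L(y) = 2*y*(3 + y) (L(y) = (2*y)*(3 + y) = 2*y*(3 + y))
Z(R, T) = -1/11 + R/11 (Z(R, T) = (R - 1)/(3 + 2*1*(3 + 1)) = (-1 + R)/(3 + 2*1*4) = (-1 + R)/(3 + 8) = (-1 + R)/11 = (-1 + R)*(1/11) = -1/11 + R/11)
Q(c) = 1/(2/11 + c) (Q(c) = 1/(c + (-1/11 + (1/11)*3)) = 1/(c + (-1/11 + 3/11)) = 1/(c + 2/11) = 1/(2/11 + c))
Q(-76)*m = (11/(2 + 11*(-76)))*(-6) = (11/(2 - 836))*(-6) = (11/(-834))*(-6) = (11*(-1/834))*(-6) = -11/834*(-6) = 11/139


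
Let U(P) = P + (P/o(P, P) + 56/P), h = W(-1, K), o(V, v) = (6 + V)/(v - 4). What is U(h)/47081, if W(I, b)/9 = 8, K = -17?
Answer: 15859/5508477 ≈ 0.0028790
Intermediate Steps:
W(I, b) = 72 (W(I, b) = 9*8 = 72)
o(V, v) = (6 + V)/(-4 + v)
h = 72
U(P) = P + 56/P + P*(-4 + P)/(6 + P) (U(P) = P + (P/(((6 + P)/(-4 + P))) + 56/P) = P + (P*((-4 + P)/(6 + P)) + 56/P) = P + (P*(-4 + P)/(6 + P) + 56/P) = P + (56/P + P*(-4 + P)/(6 + P)) = P + 56/P + P*(-4 + P)/(6 + P))
U(h)/47081 = (2*(168 + 72² + 72³ + 28*72)/(72*(6 + 72)))/47081 = (2*(1/72)*(168 + 5184 + 373248 + 2016)/78)*(1/47081) = (2*(1/72)*(1/78)*380616)*(1/47081) = (15859/117)*(1/47081) = 15859/5508477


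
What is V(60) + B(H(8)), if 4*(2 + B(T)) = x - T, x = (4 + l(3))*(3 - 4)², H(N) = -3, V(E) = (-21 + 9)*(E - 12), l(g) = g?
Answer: -1151/2 ≈ -575.50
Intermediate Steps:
V(E) = 144 - 12*E (V(E) = -12*(-12 + E) = 144 - 12*E)
x = 7 (x = (4 + 3)*(3 - 4)² = 7*(-1)² = 7*1 = 7)
B(T) = -¼ - T/4 (B(T) = -2 + (7 - T)/4 = -2 + (7/4 - T/4) = -¼ - T/4)
V(60) + B(H(8)) = (144 - 12*60) + (-¼ - ¼*(-3)) = (144 - 720) + (-¼ + ¾) = -576 + ½ = -1151/2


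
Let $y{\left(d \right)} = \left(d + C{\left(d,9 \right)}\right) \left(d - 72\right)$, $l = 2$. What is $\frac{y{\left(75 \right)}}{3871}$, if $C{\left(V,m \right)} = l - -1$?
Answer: $\frac{234}{3871} \approx 0.060449$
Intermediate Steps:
$C{\left(V,m \right)} = 3$ ($C{\left(V,m \right)} = 2 - -1 = 2 + 1 = 3$)
$y{\left(d \right)} = \left(-72 + d\right) \left(3 + d\right)$ ($y{\left(d \right)} = \left(d + 3\right) \left(d - 72\right) = \left(3 + d\right) \left(-72 + d\right) = \left(-72 + d\right) \left(3 + d\right)$)
$\frac{y{\left(75 \right)}}{3871} = \frac{-216 + 75^{2} - 5175}{3871} = \left(-216 + 5625 - 5175\right) \frac{1}{3871} = 234 \cdot \frac{1}{3871} = \frac{234}{3871}$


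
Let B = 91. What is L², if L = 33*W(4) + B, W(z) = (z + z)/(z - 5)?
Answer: 29929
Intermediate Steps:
W(z) = 2*z/(-5 + z) (W(z) = (2*z)/(-5 + z) = 2*z/(-5 + z))
L = -173 (L = 33*(2*4/(-5 + 4)) + 91 = 33*(2*4/(-1)) + 91 = 33*(2*4*(-1)) + 91 = 33*(-8) + 91 = -264 + 91 = -173)
L² = (-173)² = 29929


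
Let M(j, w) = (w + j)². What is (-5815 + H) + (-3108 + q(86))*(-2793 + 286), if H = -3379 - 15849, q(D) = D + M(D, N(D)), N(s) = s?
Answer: -66615977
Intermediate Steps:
M(j, w) = (j + w)²
q(D) = D + 4*D² (q(D) = D + (D + D)² = D + (2*D)² = D + 4*D²)
H = -19228
(-5815 + H) + (-3108 + q(86))*(-2793 + 286) = (-5815 - 19228) + (-3108 + 86*(1 + 4*86))*(-2793 + 286) = -25043 + (-3108 + 86*(1 + 344))*(-2507) = -25043 + (-3108 + 86*345)*(-2507) = -25043 + (-3108 + 29670)*(-2507) = -25043 + 26562*(-2507) = -25043 - 66590934 = -66615977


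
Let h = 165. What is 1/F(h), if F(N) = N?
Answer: 1/165 ≈ 0.0060606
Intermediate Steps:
1/F(h) = 1/165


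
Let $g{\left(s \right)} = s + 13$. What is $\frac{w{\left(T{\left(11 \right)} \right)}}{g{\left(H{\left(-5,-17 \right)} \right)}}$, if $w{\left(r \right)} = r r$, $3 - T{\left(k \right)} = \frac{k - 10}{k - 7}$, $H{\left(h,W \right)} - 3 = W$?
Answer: $- \frac{121}{16} \approx -7.5625$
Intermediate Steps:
$H{\left(h,W \right)} = 3 + W$
$T{\left(k \right)} = 3 - \frac{-10 + k}{-7 + k}$ ($T{\left(k \right)} = 3 - \frac{k - 10}{k - 7} = 3 - \frac{-10 + k}{-7 + k}$)
$w{\left(r \right)} = r^{2}$
$g{\left(s \right)} = 13 + s$
$\frac{w{\left(T{\left(11 \right)} \right)}}{g{\left(H{\left(-5,-17 \right)} \right)}} = \frac{\left(\frac{-11 + 2 \cdot 11}{-7 + 11}\right)^{2}}{13 + \left(3 - 17\right)} = \frac{\left(\frac{-11 + 22}{4}\right)^{2}}{13 - 14} = \frac{\left(\frac{1}{4} \cdot 11\right)^{2}}{-1} = \left(\frac{11}{4}\right)^{2} \left(-1\right) = \frac{121}{16} \left(-1\right) = - \frac{121}{16}$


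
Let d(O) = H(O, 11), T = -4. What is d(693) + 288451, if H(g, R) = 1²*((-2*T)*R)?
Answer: 288539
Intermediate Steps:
H(g, R) = 8*R (H(g, R) = 1²*((-2*(-4))*R) = 1*(8*R) = 8*R)
d(O) = 88 (d(O) = 8*11 = 88)
d(693) + 288451 = 88 + 288451 = 288539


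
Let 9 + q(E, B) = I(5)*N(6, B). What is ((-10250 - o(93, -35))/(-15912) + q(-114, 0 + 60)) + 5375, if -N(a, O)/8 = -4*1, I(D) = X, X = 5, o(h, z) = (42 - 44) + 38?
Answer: 43969999/7956 ≈ 5526.6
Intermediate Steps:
o(h, z) = 36 (o(h, z) = -2 + 38 = 36)
I(D) = 5
N(a, O) = 32 (N(a, O) = -(-32) = -8*(-4) = 32)
q(E, B) = 151 (q(E, B) = -9 + 5*32 = -9 + 160 = 151)
((-10250 - o(93, -35))/(-15912) + q(-114, 0 + 60)) + 5375 = ((-10250 - 1*36)/(-15912) + 151) + 5375 = ((-10250 - 36)*(-1/15912) + 151) + 5375 = (-10286*(-1/15912) + 151) + 5375 = (5143/7956 + 151) + 5375 = 1206499/7956 + 5375 = 43969999/7956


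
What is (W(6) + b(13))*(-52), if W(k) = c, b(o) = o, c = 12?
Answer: -1300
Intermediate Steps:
W(k) = 12
(W(6) + b(13))*(-52) = (12 + 13)*(-52) = 25*(-52) = -1300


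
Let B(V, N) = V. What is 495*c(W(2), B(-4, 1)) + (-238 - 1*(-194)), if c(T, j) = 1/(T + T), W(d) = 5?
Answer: 11/2 ≈ 5.5000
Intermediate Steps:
c(T, j) = 1/(2*T)
495*c(W(2), B(-4, 1)) + (-238 - 1*(-194)) = 495*((½)/5) + (-238 - 1*(-194)) = 495*((½)*(⅕)) + (-238 + 194) = 495*(⅒) - 44 = 99/2 - 44 = 11/2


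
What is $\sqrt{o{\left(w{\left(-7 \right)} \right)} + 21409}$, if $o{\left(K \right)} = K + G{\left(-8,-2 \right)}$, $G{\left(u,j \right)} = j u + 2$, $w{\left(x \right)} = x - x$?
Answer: $\sqrt{21427} \approx 146.38$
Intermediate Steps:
$w{\left(x \right)} = 0$
$G{\left(u,j \right)} = 2 + j u$
$o{\left(K \right)} = 18 + K$ ($o{\left(K \right)} = K + \left(2 - -16\right) = K + \left(2 + 16\right) = K + 18 = 18 + K$)
$\sqrt{o{\left(w{\left(-7 \right)} \right)} + 21409} = \sqrt{\left(18 + 0\right) + 21409} = \sqrt{18 + 21409} = \sqrt{21427}$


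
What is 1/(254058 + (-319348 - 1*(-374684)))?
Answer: 1/309394 ≈ 3.2321e-6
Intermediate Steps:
1/(254058 + (-319348 - 1*(-374684))) = 1/(254058 + (-319348 + 374684)) = 1/(254058 + 55336) = 1/309394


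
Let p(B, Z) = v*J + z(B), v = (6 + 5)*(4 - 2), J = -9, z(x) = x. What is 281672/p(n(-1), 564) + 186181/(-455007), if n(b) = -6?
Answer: -10683392719/7735119 ≈ -1381.2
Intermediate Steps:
v = 22 (v = 11*2 = 22)
p(B, Z) = -198 + B (p(B, Z) = 22*(-9) + B = -198 + B)
281672/p(n(-1), 564) + 186181/(-455007) = 281672/(-198 - 6) + 186181/(-455007) = 281672/(-204) + 186181*(-1/455007) = 281672*(-1/204) - 186181/455007 = -70418/51 - 186181/455007 = -10683392719/7735119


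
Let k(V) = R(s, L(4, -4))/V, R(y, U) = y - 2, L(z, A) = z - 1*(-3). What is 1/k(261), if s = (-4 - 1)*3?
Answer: -261/17 ≈ -15.353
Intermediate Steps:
L(z, A) = 3 + z (L(z, A) = z + 3 = 3 + z)
s = -15 (s = -5*3 = -15)
R(y, U) = -2 + y
k(V) = -17/V (k(V) = (-2 - 15)/V = -17/V)
1/k(261) = 1/(-17/261) = -261/17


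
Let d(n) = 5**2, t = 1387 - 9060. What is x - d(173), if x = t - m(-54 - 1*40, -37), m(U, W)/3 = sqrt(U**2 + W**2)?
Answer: -7698 - 3*sqrt(10205) ≈ -8001.1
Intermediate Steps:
m(U, W) = 3*sqrt(U**2 + W**2)
t = -7673
x = -7673 - 3*sqrt(10205) (x = -7673 - 3*sqrt((-54 - 1*40)**2 + (-37)**2) = -7673 - 3*sqrt((-54 - 40)**2 + 1369) = -7673 - 3*sqrt((-94)**2 + 1369) = -7673 - 3*sqrt(8836 + 1369) = -7673 - 3*sqrt(10205) ≈ -7976.1)
d(n) = 25
x - d(173) = (-7673 - 3*sqrt(10205)) - 1*25 = (-7673 - 3*sqrt(10205)) - 25 = -7698 - 3*sqrt(10205)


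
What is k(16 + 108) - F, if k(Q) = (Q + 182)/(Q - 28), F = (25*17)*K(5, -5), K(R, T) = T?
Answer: 34051/16 ≈ 2128.2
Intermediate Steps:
F = -2125 (F = (25*17)*(-5) = 425*(-5) = -2125)
k(Q) = (182 + Q)/(-28 + Q)
k(16 + 108) - F = (182 + (16 + 108))/(-28 + (16 + 108)) - 1*(-2125) = (182 + 124)/(-28 + 124) + 2125 = 306/96 + 2125 = (1/96)*306 + 2125 = 51/16 + 2125 = 34051/16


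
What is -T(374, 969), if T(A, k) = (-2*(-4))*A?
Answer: -2992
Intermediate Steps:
T(A, k) = 8*A
-T(374, 969) = -8*374 = -1*2992 = -2992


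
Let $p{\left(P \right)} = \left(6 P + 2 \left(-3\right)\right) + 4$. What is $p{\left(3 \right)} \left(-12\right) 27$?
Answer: $-5184$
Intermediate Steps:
$p{\left(P \right)} = -2 + 6 P$ ($p{\left(P \right)} = \left(6 P - 6\right) + 4 = \left(-6 + 6 P\right) + 4 = -2 + 6 P$)
$p{\left(3 \right)} \left(-12\right) 27 = \left(-2 + 6 \cdot 3\right) \left(-12\right) 27 = \left(-2 + 18\right) \left(-12\right) 27 = 16 \left(-12\right) 27 = \left(-192\right) 27 = -5184$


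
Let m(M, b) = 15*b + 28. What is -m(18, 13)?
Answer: -223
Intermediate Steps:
m(M, b) = 28 + 15*b
-m(18, 13) = -(28 + 15*13) = -(28 + 195) = -1*223 = -223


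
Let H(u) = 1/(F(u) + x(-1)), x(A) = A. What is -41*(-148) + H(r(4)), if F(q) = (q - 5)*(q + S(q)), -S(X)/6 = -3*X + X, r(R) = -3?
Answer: 1887149/311 ≈ 6068.0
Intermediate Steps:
S(X) = 12*X (S(X) = -6*(-3*X + X) = -(-12)*X = 12*X)
F(q) = 13*q*(-5 + q) (F(q) = (q - 5)*(q + 12*q) = (-5 + q)*(13*q) = 13*q*(-5 + q))
H(u) = 1/(-1 + 13*u*(-5 + u)) (H(u) = 1/(13*u*(-5 + u) - 1) = 1/(-1 + 13*u*(-5 + u)))
-41*(-148) + H(r(4)) = -41*(-148) + 1/(-1 - 65*(-3) + 13*(-3)**2) = 6068 + 1/(-1 + 195 + 13*9) = 6068 + 1/(-1 + 195 + 117) = 6068 + 1/311 = 1887149/311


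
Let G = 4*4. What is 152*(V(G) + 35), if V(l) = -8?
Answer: 4104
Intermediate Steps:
G = 16
152*(V(G) + 35) = 152*(-8 + 35) = 152*27 = 4104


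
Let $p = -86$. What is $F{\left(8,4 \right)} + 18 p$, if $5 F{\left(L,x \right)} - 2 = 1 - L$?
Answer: $-1549$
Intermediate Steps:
$F{\left(L,x \right)} = \frac{3}{5} - \frac{L}{5}$ ($F{\left(L,x \right)} = \frac{2}{5} + \frac{1 - L}{5} = \frac{2}{5} - \left(- \frac{1}{5} + \frac{L}{5}\right) = \frac{3}{5} - \frac{L}{5}$)
$F{\left(8,4 \right)} + 18 p = \left(\frac{3}{5} - \frac{8}{5}\right) + 18 \left(-86\right) = \left(\frac{3}{5} - \frac{8}{5}\right) - 1548 = -1 - 1548 = -1549$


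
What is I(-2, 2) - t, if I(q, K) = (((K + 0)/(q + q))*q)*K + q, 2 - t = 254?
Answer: 252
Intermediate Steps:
t = -252 (t = 2 - 1*254 = 2 - 254 = -252)
I(q, K) = q + K²/2 (I(q, K) = ((K/((2*q)))*q)*K + q = ((K*(1/(2*q)))*q)*K + q = ((K/(2*q))*q)*K + q = (K/2)*K + q = K²/2 + q = q + K²/2)
I(-2, 2) - t = (-2 + (½)*2²) - 1*(-252) = (-2 + (½)*4) + 252 = (-2 + 2) + 252 = 0 + 252 = 252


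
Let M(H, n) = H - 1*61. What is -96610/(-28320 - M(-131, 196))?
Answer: 48305/14064 ≈ 3.4347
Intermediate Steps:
M(H, n) = -61 + H (M(H, n) = H - 61 = -61 + H)
-96610/(-28320 - M(-131, 196)) = -96610/(-28320 - (-61 - 131)) = -96610/(-28320 - 1*(-192)) = -96610/(-28320 + 192) = -96610/(-28128) = -96610*(-1/28128) = 48305/14064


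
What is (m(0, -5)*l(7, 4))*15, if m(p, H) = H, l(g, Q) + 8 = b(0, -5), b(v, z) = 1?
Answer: 525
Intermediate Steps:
l(g, Q) = -7 (l(g, Q) = -8 + 1 = -7)
(m(0, -5)*l(7, 4))*15 = -5*(-7)*15 = 35*15 = 525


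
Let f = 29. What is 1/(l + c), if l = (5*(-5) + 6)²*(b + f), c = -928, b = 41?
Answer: 1/24342 ≈ 4.1081e-5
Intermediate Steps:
l = 25270 (l = (5*(-5) + 6)²*(41 + 29) = (-25 + 6)²*70 = (-19)²*70 = 361*70 = 25270)
1/(l + c) = 1/(25270 - 928) = 1/24342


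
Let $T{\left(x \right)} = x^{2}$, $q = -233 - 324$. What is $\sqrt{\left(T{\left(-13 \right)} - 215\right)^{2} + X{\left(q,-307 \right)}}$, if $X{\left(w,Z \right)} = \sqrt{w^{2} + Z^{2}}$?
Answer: $\sqrt{2116 + \sqrt{404498}} \approx 52.46$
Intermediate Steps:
$q = -557$ ($q = -233 - 324 = -557$)
$X{\left(w,Z \right)} = \sqrt{Z^{2} + w^{2}}$
$\sqrt{\left(T{\left(-13 \right)} - 215\right)^{2} + X{\left(q,-307 \right)}} = \sqrt{\left(\left(-13\right)^{2} - 215\right)^{2} + \sqrt{\left(-307\right)^{2} + \left(-557\right)^{2}}} = \sqrt{\left(169 - 215\right)^{2} + \sqrt{94249 + 310249}} = \sqrt{\left(-46\right)^{2} + \sqrt{404498}} = \sqrt{2116 + \sqrt{404498}}$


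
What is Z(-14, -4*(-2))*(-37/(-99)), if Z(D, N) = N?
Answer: 296/99 ≈ 2.9899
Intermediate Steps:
Z(-14, -4*(-2))*(-37/(-99)) = (-4*(-2))*(-37/(-99)) = 8*(-37*(-1/99)) = 8*(37/99) = 296/99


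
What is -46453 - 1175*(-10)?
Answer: -34703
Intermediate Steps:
-46453 - 1175*(-10) = -46453 + 11750 = -34703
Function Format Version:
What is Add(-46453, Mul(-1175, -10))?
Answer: -34703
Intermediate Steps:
Add(-46453, Mul(-1175, -10)) = Add(-46453, 11750) = -34703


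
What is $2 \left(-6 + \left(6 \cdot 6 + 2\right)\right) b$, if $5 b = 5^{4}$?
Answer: $8000$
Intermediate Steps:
$b = 125$ ($b = \frac{5^{4}}{5} = \frac{1}{5} \cdot 625 = 125$)
$2 \left(-6 + \left(6 \cdot 6 + 2\right)\right) b = 2 \left(-6 + \left(6 \cdot 6 + 2\right)\right) 125 = 2 \left(-6 + \left(36 + 2\right)\right) 125 = 2 \left(-6 + 38\right) 125 = 2 \cdot 32 \cdot 125 = 64 \cdot 125 = 8000$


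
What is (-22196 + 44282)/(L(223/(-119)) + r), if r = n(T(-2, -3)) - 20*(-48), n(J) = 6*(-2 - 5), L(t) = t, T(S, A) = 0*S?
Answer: 2628234/109019 ≈ 24.108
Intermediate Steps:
T(S, A) = 0
n(J) = -42 (n(J) = 6*(-7) = -42)
r = 918 (r = -42 - 20*(-48) = -42 + 960 = 918)
(-22196 + 44282)/(L(223/(-119)) + r) = (-22196 + 44282)/(223/(-119) + 918) = 22086/(223*(-1/119) + 918) = 22086/(-223/119 + 918) = 22086/(109019/119) = 22086*(119/109019) = 2628234/109019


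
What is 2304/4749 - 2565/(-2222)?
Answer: 5766891/3517426 ≈ 1.6395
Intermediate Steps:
2304/4749 - 2565/(-2222) = 2304*(1/4749) - 2565*(-1/2222) = 768/1583 + 2565/2222 = 5766891/3517426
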